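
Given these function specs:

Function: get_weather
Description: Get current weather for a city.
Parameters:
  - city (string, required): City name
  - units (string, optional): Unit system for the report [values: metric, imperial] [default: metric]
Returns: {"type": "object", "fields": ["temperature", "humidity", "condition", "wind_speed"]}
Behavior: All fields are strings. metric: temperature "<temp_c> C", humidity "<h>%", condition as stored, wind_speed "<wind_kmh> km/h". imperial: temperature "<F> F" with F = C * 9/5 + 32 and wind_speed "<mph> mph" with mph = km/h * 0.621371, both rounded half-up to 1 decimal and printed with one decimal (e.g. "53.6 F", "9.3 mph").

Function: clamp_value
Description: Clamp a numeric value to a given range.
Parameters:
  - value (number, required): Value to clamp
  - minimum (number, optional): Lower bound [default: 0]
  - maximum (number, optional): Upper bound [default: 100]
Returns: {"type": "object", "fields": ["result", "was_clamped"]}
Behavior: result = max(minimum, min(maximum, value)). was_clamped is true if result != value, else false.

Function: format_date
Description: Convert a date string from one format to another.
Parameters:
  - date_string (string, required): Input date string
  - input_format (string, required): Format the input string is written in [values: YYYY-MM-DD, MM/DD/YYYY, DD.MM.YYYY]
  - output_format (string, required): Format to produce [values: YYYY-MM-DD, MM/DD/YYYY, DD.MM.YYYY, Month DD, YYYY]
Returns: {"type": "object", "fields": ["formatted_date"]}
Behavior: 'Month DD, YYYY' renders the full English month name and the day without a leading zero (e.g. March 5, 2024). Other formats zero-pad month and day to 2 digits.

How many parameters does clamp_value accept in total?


Parameters of clamp_value: value (required), minimum (optional), maximum (optional)
Total:
3


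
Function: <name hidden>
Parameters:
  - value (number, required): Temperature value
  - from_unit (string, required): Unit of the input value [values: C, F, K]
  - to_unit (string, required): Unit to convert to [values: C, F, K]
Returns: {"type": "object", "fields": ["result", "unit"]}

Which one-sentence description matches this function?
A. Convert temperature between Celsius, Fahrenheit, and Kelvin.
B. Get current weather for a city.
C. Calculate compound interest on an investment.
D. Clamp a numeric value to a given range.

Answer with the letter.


Parameters value, from_unit, to_unit and return ["result", "unit"] fit: Convert temperature between Celsius, Fahrenheit, and Kelvin.
A


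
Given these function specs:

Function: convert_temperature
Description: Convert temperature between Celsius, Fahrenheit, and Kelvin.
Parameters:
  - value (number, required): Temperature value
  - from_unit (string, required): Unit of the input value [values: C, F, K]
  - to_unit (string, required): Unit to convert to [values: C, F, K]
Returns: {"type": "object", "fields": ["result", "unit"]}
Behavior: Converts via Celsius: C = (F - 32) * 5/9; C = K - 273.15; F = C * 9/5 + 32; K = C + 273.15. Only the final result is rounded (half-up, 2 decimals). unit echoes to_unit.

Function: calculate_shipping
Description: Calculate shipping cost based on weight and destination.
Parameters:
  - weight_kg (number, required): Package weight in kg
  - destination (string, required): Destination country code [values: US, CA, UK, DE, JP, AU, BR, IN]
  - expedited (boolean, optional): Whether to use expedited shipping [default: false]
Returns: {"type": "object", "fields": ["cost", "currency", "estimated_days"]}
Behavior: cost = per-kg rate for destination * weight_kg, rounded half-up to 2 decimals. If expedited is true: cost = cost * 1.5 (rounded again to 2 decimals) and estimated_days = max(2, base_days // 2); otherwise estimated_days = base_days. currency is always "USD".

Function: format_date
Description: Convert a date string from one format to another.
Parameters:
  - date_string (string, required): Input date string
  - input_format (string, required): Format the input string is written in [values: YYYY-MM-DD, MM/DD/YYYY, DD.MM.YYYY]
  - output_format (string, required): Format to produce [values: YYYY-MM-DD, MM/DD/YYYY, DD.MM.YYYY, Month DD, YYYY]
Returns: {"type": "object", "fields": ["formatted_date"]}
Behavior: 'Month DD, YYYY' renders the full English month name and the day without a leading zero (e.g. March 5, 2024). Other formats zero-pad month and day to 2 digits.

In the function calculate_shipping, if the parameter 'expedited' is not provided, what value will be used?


The calculate_shipping spec declares:
  - expedited (boolean, optional): Whether to use expedited shipping [default: false]
Default:
false


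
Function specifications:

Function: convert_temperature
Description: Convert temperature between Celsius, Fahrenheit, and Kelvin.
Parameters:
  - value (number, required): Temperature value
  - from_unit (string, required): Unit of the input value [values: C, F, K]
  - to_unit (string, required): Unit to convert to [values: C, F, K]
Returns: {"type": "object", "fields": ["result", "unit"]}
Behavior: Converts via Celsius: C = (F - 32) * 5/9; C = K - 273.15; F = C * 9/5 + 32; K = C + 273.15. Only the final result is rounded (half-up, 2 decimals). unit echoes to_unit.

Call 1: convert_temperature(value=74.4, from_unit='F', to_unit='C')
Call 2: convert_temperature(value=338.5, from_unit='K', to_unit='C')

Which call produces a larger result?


Call 1:
  To C: (74.4 - 32) * 5/9 = 23.555556
  Target is C: 23.555556
  Round to 2 decimals: 23.56
  -> 23.56 C
Call 2:
  To C: 338.5 - 273.15 = 65.35
  Target is C: 65.35
  Round to 2 decimals: 65.35
  -> 65.35 C
Call 2 (65.35 C)


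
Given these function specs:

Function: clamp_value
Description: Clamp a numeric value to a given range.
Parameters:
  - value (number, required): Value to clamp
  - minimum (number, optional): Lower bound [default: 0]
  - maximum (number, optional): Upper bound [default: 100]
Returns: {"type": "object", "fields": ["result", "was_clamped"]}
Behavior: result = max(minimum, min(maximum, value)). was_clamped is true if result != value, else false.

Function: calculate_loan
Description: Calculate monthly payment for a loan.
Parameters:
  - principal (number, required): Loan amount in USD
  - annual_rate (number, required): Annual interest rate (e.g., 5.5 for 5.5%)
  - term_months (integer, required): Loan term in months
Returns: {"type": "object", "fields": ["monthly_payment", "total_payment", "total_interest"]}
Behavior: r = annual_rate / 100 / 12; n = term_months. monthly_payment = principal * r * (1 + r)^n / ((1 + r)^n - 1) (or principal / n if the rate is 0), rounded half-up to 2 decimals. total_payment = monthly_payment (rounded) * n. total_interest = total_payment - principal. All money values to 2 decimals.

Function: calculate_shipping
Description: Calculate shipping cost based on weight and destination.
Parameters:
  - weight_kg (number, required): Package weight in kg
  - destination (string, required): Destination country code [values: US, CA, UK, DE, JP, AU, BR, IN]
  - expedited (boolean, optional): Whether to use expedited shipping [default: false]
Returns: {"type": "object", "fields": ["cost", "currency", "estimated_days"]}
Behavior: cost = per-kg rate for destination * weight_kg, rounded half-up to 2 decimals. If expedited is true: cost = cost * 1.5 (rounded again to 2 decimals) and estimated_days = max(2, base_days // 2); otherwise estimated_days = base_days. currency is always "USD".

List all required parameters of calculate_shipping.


Parameters of calculate_shipping and their required/optional flag:
  weight_kg: required
  destination: required
  expedited: optional
destination, weight_kg


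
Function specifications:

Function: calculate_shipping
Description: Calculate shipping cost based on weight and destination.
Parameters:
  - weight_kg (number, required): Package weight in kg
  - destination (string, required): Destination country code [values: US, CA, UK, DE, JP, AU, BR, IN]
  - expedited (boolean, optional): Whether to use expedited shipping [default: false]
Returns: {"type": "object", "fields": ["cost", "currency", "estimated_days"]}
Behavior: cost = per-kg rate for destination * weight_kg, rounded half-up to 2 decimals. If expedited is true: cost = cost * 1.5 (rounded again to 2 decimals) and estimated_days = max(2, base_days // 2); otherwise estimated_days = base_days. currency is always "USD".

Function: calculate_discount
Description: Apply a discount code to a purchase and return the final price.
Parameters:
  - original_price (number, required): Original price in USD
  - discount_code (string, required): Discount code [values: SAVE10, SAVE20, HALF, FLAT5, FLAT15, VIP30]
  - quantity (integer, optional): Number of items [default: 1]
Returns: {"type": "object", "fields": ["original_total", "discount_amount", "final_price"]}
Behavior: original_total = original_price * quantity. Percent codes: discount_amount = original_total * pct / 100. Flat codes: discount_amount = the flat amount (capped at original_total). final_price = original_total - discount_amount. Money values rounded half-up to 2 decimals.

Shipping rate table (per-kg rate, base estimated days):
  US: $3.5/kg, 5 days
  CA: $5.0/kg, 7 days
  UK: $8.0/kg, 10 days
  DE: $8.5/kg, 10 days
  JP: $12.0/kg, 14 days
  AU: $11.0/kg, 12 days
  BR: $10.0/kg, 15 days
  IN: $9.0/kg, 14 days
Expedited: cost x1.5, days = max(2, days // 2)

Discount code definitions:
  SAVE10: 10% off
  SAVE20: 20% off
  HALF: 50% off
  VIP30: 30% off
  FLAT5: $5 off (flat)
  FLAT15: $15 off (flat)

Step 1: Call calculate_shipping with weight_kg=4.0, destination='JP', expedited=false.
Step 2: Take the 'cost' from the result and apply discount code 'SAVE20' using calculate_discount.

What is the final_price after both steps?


Step 1: calculate_shipping(weight_kg=4.0, destination=JP, expedited=false)
  Rate for JP: $12.0/kg, base 14 days
  cost = 12.0 * 4.0 = 48 -> 48.00
  expedited not set/false: estimated_days = 14
  -> cost = 48.00 USD
Step 2: calculate_discount(original_price=48.0, discount_code=SAVE20, quantity=1)
  original_total = 48.0 * 1 = 48.00
  SAVE20 = 20% off: discount_amount = 48.00 * 20/100 = 9.6 -> 9.60
  final_price = 48.00 - 9.60 = 38.40
  -> final_price = 38.40
$38.40


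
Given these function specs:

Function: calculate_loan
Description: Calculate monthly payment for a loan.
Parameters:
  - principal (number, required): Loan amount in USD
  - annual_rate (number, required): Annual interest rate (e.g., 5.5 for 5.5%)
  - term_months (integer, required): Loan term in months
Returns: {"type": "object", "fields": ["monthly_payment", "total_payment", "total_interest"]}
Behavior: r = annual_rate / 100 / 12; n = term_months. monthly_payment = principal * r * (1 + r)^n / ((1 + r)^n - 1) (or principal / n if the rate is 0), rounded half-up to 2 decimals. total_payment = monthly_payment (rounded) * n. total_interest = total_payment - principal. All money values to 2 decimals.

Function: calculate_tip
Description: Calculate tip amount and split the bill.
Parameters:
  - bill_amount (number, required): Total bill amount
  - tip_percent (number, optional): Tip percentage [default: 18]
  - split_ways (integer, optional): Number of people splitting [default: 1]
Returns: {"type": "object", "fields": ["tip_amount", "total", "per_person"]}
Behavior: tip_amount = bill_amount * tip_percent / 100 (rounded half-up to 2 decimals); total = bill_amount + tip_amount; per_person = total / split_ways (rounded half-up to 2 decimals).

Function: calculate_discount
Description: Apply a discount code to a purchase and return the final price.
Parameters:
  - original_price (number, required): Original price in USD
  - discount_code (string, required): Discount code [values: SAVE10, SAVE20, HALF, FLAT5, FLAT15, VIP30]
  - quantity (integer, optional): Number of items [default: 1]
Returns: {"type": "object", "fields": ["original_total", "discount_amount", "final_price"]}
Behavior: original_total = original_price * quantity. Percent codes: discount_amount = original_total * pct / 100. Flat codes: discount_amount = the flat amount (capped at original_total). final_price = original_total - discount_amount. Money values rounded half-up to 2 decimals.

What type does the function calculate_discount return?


The calculate_discount spec declares Returns: {"type": "object", "fields": ["original_total", "discount_amount", "final_price"]}
Type:
object


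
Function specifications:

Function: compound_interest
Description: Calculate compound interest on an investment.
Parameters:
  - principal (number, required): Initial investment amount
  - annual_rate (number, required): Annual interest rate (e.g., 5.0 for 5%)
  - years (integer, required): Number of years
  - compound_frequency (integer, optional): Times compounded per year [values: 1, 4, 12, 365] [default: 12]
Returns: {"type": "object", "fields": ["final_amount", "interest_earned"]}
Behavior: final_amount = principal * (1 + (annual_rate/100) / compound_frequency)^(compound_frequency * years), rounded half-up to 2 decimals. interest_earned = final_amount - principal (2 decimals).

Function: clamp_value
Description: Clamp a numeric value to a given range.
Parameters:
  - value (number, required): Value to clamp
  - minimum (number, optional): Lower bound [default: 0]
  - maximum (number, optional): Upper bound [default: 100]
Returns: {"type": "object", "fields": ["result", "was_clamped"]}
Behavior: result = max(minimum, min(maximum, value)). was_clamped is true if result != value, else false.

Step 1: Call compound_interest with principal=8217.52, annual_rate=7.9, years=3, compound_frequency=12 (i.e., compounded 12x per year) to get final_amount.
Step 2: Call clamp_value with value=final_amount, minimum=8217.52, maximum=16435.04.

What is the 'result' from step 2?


Step 1: compound_interest
  rate per period = 7.9/100/12 = 0.006583333333 (keep full precision); periods = 12 * 3 = 36
  (1 + 0.006583333333)^36 = 1.26645706
  final_amount = 8217.52 * 1.26645706 = 10407.136185 -> 10407.14
  interest_earned = 10407.14 - 8217.52 = 2189.62
  -> final_amount = 10407.14
Step 2: clamp_value(value=10407.14, minimum=8217.52, maximum=16435.04)
  result = max(8217.52, min(16435.04, 10407.14)) = max(8217.52, 10407.14) = 10407.14
  was_clamped = (10407.14 != 10407.14) = false
  -> result = 10407.14
10407.14


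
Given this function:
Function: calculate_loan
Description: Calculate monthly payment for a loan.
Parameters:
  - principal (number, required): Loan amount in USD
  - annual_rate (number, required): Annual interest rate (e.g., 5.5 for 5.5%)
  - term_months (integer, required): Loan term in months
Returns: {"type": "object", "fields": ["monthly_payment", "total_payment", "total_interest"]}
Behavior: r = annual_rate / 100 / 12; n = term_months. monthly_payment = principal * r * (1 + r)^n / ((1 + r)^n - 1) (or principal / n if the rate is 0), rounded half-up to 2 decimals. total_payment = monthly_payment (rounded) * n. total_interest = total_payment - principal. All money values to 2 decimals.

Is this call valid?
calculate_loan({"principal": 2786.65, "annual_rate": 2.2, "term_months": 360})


Checking all required parameters present and types match... All valid.
Valid


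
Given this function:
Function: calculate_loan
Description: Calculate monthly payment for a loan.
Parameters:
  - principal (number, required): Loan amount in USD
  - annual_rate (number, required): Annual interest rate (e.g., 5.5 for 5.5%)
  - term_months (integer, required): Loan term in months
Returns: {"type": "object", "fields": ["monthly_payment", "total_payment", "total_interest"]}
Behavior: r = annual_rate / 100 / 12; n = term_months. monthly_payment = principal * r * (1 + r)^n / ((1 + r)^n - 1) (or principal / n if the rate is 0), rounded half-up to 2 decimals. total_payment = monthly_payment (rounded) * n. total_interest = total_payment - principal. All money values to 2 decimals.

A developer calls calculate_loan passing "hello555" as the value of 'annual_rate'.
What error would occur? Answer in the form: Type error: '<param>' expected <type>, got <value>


Spec: 'annual_rate' is declared as number; "hello555" is a string.
Type error: 'annual_rate' expected number, got "hello555"


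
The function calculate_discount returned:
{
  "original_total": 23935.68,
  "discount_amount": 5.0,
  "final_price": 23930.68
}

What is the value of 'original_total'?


23935.68


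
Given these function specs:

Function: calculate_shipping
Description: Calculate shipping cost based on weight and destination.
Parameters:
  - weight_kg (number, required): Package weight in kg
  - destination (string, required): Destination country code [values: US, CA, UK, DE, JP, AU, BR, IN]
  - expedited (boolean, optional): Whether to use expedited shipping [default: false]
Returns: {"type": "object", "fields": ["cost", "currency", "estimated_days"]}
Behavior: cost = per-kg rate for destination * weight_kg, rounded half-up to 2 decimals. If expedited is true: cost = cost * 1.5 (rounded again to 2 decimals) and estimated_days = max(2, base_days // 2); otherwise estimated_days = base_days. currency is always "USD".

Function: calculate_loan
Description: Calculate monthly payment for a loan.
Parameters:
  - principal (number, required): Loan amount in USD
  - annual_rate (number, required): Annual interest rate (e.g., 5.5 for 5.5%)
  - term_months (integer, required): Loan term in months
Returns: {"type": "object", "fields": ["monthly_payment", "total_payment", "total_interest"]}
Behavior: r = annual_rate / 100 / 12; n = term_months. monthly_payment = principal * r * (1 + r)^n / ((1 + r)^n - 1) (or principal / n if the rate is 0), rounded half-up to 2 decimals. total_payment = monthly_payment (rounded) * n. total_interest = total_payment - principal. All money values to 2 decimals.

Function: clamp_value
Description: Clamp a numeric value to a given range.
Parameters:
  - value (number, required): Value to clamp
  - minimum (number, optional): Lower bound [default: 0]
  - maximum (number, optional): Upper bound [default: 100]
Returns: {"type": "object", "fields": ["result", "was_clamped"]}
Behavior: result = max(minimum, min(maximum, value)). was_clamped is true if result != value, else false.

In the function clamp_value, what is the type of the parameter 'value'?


The clamp_value spec declares:
  - value (number, required): Value to clamp
Type:
number


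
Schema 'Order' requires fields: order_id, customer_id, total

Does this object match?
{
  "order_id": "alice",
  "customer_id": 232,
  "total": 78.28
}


Checking required fields... All present.
Valid - all required fields present


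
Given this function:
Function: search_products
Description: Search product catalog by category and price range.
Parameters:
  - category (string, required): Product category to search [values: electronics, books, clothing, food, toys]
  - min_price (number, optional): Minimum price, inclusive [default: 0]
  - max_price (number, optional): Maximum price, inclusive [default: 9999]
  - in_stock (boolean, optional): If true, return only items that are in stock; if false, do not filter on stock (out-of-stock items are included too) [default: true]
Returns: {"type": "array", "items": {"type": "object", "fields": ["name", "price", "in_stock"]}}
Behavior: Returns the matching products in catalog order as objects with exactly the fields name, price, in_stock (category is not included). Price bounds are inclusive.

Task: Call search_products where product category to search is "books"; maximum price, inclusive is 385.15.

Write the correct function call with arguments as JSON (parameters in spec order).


Mapping each described value to its parameter name:
  'Product category to search' -> category = "books"
  'Maximum price, inclusive' -> max_price = 385.15
search_products({"category": "books", "max_price": 385.15})


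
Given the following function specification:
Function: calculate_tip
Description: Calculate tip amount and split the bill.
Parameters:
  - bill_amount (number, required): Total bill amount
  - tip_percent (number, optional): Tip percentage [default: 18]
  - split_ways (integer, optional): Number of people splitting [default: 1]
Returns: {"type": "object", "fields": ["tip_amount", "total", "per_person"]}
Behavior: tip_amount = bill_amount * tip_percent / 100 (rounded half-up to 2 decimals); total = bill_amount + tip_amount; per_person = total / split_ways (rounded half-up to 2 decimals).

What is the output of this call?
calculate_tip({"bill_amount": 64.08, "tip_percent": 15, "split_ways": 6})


tip_amount = 64.08 * 15/100 = 9.612 -> 9.61
total = 64.08 + 9.61 = 73.69
per_person = 73.69 / 6 = 12.281667 -> 12.28
Output:
{"tip_amount": 9.61, "total": 73.69, "per_person": 12.28}


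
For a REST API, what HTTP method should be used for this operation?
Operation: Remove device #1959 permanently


GET = read, POST = create, PUT = update/replace, DELETE = remove
This operation is a removal.
DELETE


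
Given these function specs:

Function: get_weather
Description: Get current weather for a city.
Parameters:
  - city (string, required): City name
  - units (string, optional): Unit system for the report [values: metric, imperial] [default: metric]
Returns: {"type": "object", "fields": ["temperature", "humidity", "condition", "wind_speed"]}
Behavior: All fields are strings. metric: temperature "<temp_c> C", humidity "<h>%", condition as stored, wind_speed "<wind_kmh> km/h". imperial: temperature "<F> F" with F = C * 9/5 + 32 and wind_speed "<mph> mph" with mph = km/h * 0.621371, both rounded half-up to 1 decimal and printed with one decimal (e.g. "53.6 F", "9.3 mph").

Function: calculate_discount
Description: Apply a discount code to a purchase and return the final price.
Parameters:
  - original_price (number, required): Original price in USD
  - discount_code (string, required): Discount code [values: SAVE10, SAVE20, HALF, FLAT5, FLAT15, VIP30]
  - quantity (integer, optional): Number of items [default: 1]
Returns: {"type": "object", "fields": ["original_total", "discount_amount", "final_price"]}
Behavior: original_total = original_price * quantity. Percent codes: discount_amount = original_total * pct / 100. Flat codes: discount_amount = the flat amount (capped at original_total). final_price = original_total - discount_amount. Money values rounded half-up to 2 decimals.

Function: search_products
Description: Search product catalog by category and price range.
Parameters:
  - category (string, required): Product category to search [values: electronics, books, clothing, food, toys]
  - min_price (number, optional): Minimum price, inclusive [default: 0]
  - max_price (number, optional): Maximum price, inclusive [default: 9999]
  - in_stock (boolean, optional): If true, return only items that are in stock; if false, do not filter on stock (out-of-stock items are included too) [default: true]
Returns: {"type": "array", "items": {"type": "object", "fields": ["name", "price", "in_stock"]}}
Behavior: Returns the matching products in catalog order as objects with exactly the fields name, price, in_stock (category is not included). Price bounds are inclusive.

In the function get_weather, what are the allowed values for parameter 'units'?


The get_weather spec declares:
  - units (string, optional): Unit system for the report [values: metric, imperial] [default: metric]
Allowed values:
metric, imperial


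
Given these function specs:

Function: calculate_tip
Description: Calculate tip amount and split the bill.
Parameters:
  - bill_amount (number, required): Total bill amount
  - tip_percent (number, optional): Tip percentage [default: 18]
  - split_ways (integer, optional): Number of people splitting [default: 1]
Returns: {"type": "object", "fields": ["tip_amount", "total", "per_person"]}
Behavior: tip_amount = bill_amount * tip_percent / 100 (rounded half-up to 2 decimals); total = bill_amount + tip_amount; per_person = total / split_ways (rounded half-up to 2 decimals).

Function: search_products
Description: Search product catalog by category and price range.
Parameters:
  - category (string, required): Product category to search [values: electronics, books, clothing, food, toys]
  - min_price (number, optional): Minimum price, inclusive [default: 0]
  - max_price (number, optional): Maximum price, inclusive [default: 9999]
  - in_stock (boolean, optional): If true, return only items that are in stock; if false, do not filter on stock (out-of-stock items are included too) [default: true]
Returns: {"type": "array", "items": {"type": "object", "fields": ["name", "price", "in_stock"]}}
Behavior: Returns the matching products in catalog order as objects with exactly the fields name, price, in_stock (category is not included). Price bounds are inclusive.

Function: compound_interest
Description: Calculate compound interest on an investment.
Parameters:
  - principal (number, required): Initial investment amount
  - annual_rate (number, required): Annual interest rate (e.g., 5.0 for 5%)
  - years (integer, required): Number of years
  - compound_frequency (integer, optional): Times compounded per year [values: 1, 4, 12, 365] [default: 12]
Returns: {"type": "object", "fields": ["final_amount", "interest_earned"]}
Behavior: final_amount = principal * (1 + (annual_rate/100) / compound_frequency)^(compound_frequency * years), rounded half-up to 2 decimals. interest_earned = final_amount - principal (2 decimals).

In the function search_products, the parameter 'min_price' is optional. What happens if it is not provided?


The search_products spec declares:
  - min_price (number, optional): Minimum price, inclusive [default: 0]
It defaults to 0


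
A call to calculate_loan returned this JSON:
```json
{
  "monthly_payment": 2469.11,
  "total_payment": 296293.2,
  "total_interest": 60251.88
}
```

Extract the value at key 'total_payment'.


296293.2


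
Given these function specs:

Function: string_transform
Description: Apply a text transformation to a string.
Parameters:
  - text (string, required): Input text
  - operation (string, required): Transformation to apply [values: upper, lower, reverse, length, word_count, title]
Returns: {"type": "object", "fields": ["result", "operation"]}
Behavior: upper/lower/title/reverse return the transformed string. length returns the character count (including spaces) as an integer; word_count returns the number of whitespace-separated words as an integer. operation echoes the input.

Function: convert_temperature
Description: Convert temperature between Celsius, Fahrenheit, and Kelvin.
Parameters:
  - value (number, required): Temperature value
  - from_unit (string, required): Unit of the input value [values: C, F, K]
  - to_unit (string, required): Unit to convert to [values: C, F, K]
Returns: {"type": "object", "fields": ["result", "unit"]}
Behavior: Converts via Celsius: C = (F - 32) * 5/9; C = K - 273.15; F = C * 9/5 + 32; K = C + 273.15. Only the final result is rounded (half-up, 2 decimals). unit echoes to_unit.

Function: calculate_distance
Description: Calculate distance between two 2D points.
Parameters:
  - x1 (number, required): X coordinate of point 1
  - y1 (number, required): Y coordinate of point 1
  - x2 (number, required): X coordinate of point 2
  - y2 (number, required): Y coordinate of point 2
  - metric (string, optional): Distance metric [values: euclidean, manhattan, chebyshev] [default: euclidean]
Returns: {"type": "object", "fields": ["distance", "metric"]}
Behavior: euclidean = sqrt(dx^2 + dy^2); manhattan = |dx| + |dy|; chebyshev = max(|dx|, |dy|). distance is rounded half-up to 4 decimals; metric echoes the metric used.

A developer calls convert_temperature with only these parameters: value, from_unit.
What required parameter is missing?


Required parameters: value, from_unit, to_unit
Provided: value, from_unit
Missing: to_unit
to_unit


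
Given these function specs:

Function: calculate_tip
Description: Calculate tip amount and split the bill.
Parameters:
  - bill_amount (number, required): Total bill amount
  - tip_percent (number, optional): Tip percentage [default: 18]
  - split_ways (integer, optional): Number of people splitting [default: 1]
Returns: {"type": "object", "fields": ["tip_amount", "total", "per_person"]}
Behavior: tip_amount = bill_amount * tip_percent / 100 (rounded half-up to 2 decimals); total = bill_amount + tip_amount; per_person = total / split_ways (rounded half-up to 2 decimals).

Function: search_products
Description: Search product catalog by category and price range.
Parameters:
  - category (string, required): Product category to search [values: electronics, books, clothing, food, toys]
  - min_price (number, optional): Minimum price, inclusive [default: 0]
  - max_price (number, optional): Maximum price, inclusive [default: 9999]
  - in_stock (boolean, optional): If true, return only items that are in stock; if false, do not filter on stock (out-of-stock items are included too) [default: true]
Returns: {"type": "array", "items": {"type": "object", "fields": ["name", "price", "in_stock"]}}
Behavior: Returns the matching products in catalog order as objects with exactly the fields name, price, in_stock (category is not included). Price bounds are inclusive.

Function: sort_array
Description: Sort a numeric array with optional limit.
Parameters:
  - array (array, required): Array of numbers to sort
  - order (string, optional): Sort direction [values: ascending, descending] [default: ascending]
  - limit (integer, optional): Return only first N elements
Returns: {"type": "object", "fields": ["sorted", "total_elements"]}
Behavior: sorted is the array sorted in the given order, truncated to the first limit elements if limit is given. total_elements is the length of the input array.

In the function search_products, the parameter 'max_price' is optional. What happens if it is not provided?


The search_products spec declares:
  - max_price (number, optional): Maximum price, inclusive [default: 9999]
It defaults to 9999


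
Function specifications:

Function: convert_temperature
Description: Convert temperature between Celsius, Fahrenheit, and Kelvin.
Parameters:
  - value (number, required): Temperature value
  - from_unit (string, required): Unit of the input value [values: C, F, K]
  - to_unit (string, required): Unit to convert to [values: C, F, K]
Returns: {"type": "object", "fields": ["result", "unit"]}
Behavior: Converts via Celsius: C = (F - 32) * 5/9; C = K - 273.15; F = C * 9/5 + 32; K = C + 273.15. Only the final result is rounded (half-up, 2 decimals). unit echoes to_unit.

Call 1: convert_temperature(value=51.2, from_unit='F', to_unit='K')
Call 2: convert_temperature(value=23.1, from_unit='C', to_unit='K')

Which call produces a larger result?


Call 1:
  To C: (51.2 - 32) * 5/9 = 10.666667
  To K: 10.666667 + 273.15 = 283.816667
  Round to 2 decimals: 283.82
  -> 283.82 K
Call 2:
  Input already in C: 23.1
  To K: 23.1 + 273.15 = 296.25
  Round to 2 decimals: 296.25
  -> 296.25 K
Call 2 (296.25 K)


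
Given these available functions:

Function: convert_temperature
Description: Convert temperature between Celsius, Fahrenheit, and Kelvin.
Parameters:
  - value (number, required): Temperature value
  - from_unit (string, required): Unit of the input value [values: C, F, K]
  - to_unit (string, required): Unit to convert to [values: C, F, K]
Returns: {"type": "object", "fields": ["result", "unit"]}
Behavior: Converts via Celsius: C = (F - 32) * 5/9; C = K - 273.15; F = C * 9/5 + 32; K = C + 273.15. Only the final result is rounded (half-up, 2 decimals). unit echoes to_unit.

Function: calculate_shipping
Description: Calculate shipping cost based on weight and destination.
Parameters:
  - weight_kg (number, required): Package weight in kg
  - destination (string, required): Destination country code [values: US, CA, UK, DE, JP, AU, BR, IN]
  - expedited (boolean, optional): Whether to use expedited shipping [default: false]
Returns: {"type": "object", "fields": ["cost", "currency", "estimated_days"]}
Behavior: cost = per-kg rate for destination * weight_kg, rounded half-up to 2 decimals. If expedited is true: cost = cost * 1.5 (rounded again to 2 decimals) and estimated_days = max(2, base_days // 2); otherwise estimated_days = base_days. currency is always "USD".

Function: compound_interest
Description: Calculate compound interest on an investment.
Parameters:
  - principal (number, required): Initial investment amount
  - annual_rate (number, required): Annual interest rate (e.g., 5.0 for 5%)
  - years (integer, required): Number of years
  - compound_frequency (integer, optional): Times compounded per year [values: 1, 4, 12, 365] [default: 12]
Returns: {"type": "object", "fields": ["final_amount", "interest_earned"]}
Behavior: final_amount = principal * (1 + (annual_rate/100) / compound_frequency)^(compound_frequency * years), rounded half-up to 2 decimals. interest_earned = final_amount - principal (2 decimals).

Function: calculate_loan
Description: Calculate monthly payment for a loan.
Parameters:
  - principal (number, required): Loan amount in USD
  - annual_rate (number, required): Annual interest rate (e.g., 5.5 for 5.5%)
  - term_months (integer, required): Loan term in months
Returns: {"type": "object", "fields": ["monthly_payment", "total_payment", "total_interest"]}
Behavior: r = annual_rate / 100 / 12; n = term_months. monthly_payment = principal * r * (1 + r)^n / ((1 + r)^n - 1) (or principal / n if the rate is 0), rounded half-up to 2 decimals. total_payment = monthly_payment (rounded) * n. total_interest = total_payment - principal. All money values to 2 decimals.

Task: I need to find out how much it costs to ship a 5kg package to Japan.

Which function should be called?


The task needs a function whose description is: Calculate shipping cost based on weight and destination.
calculate_shipping


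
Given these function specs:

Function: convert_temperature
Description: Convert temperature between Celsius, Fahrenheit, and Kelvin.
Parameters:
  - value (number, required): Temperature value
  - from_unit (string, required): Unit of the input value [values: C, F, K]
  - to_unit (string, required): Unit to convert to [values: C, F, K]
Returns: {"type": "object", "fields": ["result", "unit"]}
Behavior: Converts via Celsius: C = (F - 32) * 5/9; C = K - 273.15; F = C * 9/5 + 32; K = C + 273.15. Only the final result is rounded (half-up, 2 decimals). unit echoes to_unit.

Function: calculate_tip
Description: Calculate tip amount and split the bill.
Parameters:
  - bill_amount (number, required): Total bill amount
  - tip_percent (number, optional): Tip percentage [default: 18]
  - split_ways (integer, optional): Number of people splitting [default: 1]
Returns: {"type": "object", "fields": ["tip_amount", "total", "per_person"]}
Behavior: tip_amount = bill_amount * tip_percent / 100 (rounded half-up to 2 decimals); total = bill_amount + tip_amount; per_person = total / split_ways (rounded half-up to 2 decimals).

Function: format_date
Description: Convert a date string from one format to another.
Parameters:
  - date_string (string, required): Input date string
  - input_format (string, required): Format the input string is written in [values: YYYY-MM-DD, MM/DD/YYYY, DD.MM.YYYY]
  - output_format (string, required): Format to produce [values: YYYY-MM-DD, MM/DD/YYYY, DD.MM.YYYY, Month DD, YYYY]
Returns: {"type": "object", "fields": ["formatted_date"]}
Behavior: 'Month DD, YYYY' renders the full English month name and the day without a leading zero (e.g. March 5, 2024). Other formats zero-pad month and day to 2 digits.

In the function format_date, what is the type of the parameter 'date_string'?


The format_date spec declares:
  - date_string (string, required): Input date string
Type:
string


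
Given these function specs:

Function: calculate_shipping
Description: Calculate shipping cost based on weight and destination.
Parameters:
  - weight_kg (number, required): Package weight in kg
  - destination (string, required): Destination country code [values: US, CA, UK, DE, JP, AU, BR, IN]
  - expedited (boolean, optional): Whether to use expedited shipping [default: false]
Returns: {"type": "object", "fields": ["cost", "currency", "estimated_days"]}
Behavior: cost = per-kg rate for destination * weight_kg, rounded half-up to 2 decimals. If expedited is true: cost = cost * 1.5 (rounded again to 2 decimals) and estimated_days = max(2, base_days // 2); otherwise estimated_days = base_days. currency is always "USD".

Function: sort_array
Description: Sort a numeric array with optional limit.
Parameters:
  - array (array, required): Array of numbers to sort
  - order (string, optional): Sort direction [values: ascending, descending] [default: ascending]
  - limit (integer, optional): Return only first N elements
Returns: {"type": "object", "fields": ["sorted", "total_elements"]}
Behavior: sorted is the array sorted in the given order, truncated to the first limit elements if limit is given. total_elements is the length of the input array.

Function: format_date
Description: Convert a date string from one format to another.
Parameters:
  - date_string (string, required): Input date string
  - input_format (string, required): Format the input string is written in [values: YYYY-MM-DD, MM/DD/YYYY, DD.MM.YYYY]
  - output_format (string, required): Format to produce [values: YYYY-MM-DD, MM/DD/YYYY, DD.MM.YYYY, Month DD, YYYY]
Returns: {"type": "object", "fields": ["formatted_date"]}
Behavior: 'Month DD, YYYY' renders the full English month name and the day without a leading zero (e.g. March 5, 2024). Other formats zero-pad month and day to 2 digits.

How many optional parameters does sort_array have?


Parameters of sort_array: array (required), order (optional), limit (optional)
Optional count:
2


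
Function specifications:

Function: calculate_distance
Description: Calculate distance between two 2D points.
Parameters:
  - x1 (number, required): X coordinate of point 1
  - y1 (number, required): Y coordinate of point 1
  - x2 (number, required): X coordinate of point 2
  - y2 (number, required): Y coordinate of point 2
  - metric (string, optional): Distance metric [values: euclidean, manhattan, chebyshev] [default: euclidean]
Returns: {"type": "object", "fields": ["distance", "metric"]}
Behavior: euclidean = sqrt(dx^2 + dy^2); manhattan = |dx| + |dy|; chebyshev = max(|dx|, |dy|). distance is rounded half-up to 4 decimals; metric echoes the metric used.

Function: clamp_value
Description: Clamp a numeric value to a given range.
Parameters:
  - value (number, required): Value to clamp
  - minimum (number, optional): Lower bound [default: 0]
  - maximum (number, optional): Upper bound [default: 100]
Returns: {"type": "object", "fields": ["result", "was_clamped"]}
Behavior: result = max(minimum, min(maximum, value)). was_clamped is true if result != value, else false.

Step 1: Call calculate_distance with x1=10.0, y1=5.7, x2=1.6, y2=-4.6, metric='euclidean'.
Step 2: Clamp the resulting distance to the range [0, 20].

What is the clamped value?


Step 1: calculate_distance (euclidean)
  |dx| = |1.6 - 10| = 8.4; |dy| = |-4.6 - 5.7| = 10.3
  euclidean: sqrt(8.4^2 + 10.3^2) = sqrt(176.65) = 13.290974
  Round to 4 decimals: 13.291
  -> distance = 13.291
Step 2: clamp_value(value=13.291, minimum=0, maximum=20)
  result = max(0, min(20, 13.291)) = max(0, 13.291) = 13.291
  was_clamped = (13.291 != 13.291) = false
  -> result = 13.291
13.291


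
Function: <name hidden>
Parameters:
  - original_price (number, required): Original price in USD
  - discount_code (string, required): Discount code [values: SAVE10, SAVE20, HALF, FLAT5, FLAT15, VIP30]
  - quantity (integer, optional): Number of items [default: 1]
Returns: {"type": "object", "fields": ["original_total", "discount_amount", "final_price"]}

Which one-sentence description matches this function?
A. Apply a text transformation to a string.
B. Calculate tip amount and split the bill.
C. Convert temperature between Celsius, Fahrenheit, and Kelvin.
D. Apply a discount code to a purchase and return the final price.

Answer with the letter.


Parameters original_price, discount_code, quantity and return ["original_total", "discount_amount", "final_price"] fit: Apply a discount code to a purchase and return the final price.
D


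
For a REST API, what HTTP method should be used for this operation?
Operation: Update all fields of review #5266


GET = read, POST = create, PUT = update/replace, DELETE = remove
This operation is an update/replace.
PUT
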